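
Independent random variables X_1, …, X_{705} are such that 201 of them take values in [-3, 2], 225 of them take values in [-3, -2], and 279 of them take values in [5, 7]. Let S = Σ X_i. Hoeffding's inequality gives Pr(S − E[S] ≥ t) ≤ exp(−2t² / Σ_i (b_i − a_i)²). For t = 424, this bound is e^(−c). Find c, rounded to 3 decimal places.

Σ(b_i − a_i)² = 201·5² + 225·1² + 279·2² = 6366.
c = 2t² / 6366 = 2·424² / 6366 = 56.4801.

56.480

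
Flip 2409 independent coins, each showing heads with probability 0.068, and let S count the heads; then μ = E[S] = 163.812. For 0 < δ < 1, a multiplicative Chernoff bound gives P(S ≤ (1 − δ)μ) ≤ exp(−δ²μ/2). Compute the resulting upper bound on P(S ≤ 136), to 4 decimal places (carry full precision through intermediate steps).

Write 136 = (1 − δ)μ, so δ = 1 − 136/163.812 = 0.16978…
Then the exponent is δ²μ/2 = (μ − 136)²/(2μ) = 2.360961.
Bound = exp(−2.360961) = 0.09433.

0.0943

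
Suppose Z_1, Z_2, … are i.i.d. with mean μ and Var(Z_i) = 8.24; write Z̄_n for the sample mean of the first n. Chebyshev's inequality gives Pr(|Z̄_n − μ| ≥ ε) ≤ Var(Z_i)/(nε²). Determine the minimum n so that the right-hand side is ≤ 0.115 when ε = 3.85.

5

Require 8.24/(n·3.85²) ≤ 0.115, i.e. n ≥ 8.24/(0.115·3.85²) = 4.834.
The smallest integer n is 5.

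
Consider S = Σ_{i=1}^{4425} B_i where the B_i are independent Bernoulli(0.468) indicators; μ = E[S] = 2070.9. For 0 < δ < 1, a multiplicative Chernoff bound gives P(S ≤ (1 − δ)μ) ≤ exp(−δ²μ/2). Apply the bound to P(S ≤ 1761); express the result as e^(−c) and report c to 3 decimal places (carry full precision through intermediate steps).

23.188

Write 1761 = (1 − δ)μ, so δ = 1 − 1761/2070.9 = 0.1496451…
Then the exponent is δ²μ/2 = (μ − 1761)²/(2μ) = 23.187505.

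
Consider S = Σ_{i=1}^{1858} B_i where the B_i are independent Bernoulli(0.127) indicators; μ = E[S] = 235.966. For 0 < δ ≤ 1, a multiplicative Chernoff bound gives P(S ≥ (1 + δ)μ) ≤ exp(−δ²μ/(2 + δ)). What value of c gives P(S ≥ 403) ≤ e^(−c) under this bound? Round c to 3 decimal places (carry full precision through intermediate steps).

43.665

Write 403 = (1 + δ)μ, so δ = 403/235.966 − 1 = 0.7078732…
Then the exponent is δ²μ/(2 + δ) = (403 − μ)² / (μ·(2 + δ)) = 43.664854.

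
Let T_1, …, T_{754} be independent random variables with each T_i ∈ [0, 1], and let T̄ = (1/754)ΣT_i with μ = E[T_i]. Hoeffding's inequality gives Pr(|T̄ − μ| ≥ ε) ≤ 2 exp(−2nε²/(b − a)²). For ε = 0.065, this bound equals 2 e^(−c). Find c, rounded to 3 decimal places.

6.371

c = 2nε²/(b − a)² = 2·754·0.065² / 1² = 6.3713.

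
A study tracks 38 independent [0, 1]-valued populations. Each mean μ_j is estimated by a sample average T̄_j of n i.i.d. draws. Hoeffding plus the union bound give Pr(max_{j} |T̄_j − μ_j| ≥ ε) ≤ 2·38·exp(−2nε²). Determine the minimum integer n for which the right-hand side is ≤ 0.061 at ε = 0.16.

140

Need 2·38·exp(−2nε²) ≤ 0.061, i.e. exp(−2nε²) ≤ 0.061/76.
So 2nε² ≥ ln(76/0.061) = 7.127615.
Hence n ≥ 7.127615/(2·0.16²) = 139.211.
The smallest integer n is 140.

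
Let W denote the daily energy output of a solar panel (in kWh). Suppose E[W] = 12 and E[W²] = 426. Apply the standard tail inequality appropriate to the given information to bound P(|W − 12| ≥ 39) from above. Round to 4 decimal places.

The first two moments determine the variance, so Chebyshev's inequality is the sharpest standard bound available.
Var(W) = E[W²] − (E[W])² = 426 − 144 = 282.
Chebyshev's inequality: P(|W − μ| ≥ t) ≤ Var(W)/t² = 282/1521 = 0.1854.

0.1854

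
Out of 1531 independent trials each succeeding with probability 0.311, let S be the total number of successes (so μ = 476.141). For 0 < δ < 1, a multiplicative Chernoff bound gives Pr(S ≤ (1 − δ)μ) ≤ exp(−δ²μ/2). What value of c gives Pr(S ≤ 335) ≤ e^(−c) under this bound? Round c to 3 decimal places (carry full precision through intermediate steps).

Write 335 = (1 − δ)μ, so δ = 1 − 335/476.141 = 0.2964269…
Then the exponent is δ²μ/2 = (μ − 335)²/(2μ) = 20.918994.

20.919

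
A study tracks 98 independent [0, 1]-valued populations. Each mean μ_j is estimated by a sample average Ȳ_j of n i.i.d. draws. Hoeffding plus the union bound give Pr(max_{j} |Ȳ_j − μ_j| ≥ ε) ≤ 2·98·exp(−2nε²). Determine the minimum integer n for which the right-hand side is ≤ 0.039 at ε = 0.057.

Need 2·98·exp(−2nε²) ≤ 0.039, i.e. exp(−2nε²) ≤ 0.039/196.
So 2nε² ≥ ln(196/0.039) = 8.522308.
Hence n ≥ 8.522308/(2·0.057²) = 1311.528.
The smallest integer n is 1312.

1312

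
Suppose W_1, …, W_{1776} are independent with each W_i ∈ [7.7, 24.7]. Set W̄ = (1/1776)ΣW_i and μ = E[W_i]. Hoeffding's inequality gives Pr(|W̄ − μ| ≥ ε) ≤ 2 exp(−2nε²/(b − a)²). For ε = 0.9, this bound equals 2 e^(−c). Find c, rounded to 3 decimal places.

c = 2nε²/(b − a)² = 2·1776·0.9² / 17² = 9.9554.

9.955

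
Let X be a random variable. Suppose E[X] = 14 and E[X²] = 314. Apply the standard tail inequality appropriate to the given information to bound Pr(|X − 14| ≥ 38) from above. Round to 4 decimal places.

The first two moments determine the variance, so Chebyshev's inequality is the sharpest standard bound available.
Var(X) = E[X²] − (E[X])² = 314 − 196 = 118.
Chebyshev's inequality: Pr(|X − μ| ≥ t) ≤ Var(X)/t² = 118/1444 = 0.0817.

0.0817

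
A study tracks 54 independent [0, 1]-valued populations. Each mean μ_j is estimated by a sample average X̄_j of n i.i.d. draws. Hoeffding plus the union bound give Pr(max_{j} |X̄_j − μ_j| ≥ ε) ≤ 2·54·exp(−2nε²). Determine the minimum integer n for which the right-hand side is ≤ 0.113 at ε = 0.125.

Need 2·54·exp(−2nε²) ≤ 0.113, i.e. exp(−2nε²) ≤ 0.113/108.
So 2nε² ≥ ln(108/0.113) = 6.862499.
Hence n ≥ 6.862499/(2·0.125²) = 219.600.
The smallest integer n is 220.

220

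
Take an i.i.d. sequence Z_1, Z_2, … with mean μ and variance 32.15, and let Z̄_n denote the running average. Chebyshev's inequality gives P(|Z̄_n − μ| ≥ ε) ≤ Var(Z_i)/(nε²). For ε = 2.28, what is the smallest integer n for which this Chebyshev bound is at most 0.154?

Require 32.15/(n·2.28²) ≤ 0.154, i.e. n ≥ 32.15/(0.154·2.28²) = 40.160.
The smallest integer n is 41.

41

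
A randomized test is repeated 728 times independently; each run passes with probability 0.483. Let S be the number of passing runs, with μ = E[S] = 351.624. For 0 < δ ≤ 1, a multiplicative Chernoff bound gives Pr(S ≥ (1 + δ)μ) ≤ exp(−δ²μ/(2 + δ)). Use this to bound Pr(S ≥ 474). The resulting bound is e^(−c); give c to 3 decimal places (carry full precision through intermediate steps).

Write 474 = (1 + δ)μ, so δ = 474/351.624 − 1 = 0.3480309…
Then the exponent is δ²μ/(2 + δ) = (474 − μ)² / (μ·(2 + δ)) = 18.138869.

18.139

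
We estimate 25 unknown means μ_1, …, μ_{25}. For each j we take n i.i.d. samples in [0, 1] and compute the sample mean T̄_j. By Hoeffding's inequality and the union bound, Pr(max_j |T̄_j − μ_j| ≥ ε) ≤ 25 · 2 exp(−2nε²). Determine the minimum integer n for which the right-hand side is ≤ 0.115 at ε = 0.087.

402

Need 2·25·exp(−2nε²) ≤ 0.115, i.e. exp(−2nε²) ≤ 0.115/50.
So 2nε² ≥ ln(50/0.115) = 6.074846.
Hence n ≥ 6.074846/(2·0.087²) = 401.298.
The smallest integer n is 402.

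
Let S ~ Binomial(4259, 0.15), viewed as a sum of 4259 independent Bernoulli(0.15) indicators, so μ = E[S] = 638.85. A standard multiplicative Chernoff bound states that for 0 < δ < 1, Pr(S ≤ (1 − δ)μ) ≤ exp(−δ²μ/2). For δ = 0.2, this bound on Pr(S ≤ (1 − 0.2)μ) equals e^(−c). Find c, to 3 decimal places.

12.777

c = δ²μ/2 = 0.2²·638.85/2 = 12.7770.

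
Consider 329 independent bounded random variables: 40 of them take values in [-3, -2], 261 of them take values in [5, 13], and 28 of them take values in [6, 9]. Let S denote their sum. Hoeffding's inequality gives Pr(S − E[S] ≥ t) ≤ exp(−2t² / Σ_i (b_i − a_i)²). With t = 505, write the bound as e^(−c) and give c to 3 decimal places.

Σ(b_i − a_i)² = 40·1² + 261·8² + 28·3² = 16996.
c = 2t² / 16996 = 2·505² / 16996 = 30.0100.

30.010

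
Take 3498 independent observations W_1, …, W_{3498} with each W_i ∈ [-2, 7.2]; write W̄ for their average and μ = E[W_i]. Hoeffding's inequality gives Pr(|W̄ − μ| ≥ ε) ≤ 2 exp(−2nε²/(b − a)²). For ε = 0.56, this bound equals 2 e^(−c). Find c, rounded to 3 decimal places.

c = 2nε²/(b − a)² = 2·3498·0.56² / 9.2² = 25.9209.

25.921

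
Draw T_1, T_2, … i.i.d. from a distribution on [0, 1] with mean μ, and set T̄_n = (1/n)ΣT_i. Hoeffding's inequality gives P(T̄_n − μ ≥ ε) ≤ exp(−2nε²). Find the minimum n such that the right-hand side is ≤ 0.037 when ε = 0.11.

137

Require exp(−2nε²) ≤ 0.037, i.e. 2nε² ≥ ln(1/0.037) = 3.296837.
So n ≥ 3.296837 / (2·0.11²) = 136.233.
The smallest integer n is 137.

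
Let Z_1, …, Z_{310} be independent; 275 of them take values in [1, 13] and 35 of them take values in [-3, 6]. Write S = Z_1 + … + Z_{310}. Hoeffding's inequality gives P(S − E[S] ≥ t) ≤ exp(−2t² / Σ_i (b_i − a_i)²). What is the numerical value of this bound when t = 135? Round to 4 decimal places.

Σ(b_i − a_i)² = 275·12² + 35·9² = 42435.
Exponent = 2·135² / 42435 = 0.85896.
Bound = exp(−0.85896) = 0.42360.

0.4236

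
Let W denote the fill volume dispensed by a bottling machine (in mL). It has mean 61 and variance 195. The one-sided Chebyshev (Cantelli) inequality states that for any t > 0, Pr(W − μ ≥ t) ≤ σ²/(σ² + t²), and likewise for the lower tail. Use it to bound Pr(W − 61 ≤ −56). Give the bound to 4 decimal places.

0.0585

Here σ² = 195 and t = 56, so σ² + t² = 3331.
Cantelli's bound: 195/3331 = 0.0585.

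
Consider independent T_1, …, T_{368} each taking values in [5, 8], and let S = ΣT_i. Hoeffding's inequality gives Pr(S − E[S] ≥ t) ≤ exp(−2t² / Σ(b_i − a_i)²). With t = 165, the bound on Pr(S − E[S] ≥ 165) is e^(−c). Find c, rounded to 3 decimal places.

Σ(b_i − a_i)² = 368·(3)² = 3312.
c = 2t²/3312 = 2·165²/3312 = 16.4402.

16.440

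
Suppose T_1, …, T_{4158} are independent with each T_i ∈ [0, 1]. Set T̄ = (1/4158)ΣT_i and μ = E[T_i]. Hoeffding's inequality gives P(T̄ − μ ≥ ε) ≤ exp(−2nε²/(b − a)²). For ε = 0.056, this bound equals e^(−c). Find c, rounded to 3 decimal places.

c = 2nε²/(b − a)² = 2·4158·0.056² / 1² = 26.0790.

26.079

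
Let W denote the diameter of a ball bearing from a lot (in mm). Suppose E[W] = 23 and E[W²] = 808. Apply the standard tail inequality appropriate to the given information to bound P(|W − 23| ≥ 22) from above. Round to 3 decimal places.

The first two moments determine the variance, so Chebyshev's inequality is the sharpest standard bound available.
Var(W) = E[W²] − (E[W])² = 808 − 529 = 279.
Chebyshev's inequality: P(|W − μ| ≥ t) ≤ Var(W)/t² = 279/484 = 0.5764.

0.576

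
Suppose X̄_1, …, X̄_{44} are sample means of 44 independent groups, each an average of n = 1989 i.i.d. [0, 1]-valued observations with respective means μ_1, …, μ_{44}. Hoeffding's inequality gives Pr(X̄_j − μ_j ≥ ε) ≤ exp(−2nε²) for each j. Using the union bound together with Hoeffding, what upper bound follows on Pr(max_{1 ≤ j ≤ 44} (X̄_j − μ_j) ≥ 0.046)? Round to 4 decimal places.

Per-experiment Hoeffding bound: exp(−2·1989·0.046²) = exp(−8.41745) = 0.00022098.
Union bound over 44 events: 44·0.00022098 = 0.00972.

0.0097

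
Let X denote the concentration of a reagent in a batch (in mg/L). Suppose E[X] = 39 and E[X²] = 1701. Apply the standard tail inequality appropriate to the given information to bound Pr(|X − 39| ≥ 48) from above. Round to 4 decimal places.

0.0781

The first two moments determine the variance, so Chebyshev's inequality is the sharpest standard bound available.
Var(X) = E[X²] − (E[X])² = 1701 − 1521 = 180.
Chebyshev's inequality: Pr(|X − μ| ≥ t) ≤ Var(X)/t² = 180/2304 = 0.0781.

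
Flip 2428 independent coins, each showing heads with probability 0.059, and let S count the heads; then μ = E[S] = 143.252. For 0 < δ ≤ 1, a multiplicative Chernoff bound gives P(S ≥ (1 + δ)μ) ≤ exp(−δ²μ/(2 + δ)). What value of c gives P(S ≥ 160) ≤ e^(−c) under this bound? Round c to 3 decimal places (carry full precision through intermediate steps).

Write 160 = (1 + δ)μ, so δ = 160/143.252 − 1 = 0.1169129…
Then the exponent is δ²μ/(2 + δ) = (160 − μ)² / (μ·(2 + δ)) = 0.924958.

0.925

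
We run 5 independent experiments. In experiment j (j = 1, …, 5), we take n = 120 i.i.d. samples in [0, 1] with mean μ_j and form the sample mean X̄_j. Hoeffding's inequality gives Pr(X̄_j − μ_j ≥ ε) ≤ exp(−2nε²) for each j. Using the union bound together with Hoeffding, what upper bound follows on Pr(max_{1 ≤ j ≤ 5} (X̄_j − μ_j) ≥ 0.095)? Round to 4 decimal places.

0.5732

Per-experiment Hoeffding bound: exp(−2·120·0.095²) = exp(−2.16600) = 0.11464.
Union bound over 5 events: 5·0.11464 = 0.57318.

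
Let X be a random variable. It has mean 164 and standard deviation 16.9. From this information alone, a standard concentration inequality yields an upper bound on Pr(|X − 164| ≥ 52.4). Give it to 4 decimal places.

0.1040

Mean and variance are known, so Chebyshev's inequality applies.
Chebyshev: Pr(|X − μ| ≥ t) ≤ Var(X)/t².
Var(X) = σ² = 16.9² = 285.61.
Bound = 285.61 / 2745.76 = 0.1040.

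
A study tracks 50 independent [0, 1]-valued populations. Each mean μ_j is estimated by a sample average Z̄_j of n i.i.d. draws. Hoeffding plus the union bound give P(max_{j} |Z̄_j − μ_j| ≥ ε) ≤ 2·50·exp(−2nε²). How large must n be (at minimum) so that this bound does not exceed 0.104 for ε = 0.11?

Need 2·50·exp(−2nε²) ≤ 0.104, i.e. exp(−2nε²) ≤ 0.104/100.
So 2nε² ≥ ln(100/0.104) = 6.868535.
Hence n ≥ 6.868535/(2·0.11²) = 283.824.
The smallest integer n is 284.

284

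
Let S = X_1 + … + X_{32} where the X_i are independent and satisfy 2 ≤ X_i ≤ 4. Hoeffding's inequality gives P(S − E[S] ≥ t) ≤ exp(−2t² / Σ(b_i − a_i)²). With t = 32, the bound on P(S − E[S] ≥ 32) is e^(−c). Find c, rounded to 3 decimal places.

16.000

Σ(b_i − a_i)² = 32·(2)² = 128.
c = 2t²/128 = 2·32²/128 = 16.0000.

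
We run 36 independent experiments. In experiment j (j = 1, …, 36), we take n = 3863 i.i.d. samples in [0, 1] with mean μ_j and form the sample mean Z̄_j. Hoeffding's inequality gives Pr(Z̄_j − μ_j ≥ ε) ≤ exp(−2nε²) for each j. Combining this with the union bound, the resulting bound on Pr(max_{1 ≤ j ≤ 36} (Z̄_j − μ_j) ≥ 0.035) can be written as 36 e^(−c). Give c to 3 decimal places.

Union bound over the 36 events: Pr(max_{1 ≤ j ≤ 36} (Z̄_j − μ_j) ≥ 0.035) ≤ 36·exp(−2nε²) = 36 exp(−2·3863·0.035²).
So c = 2·3863·0.035² = 9.4643.

9.464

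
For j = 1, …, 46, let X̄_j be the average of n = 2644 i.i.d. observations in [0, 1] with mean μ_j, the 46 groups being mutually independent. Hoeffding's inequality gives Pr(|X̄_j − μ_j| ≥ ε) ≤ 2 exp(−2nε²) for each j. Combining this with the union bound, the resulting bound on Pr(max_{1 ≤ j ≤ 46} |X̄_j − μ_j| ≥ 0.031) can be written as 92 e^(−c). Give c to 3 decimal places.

Union bound over the 46 events: Pr(max_{1 ≤ j ≤ 46} |X̄_j − μ_j| ≥ 0.031) ≤ 46·2·exp(−2nε²) = 92 exp(−2·2644·0.031²).
So c = 2·2644·0.031² = 5.0818.

5.082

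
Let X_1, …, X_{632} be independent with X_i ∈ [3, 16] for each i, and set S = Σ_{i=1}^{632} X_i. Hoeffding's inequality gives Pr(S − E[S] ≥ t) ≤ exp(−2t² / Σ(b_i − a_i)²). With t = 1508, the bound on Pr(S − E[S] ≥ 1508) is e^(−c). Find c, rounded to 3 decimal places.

Σ(b_i − a_i)² = 632·(13)² = 106808.
c = 2t²/106808 = 2·1508²/106808 = 42.5823.

42.582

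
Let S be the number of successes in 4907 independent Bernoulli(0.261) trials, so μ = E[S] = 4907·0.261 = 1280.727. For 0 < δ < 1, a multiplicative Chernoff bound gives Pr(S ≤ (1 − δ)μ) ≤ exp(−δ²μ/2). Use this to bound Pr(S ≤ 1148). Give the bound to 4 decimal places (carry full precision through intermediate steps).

0.0010

Write 1148 = (1 − δ)μ, so δ = 1 − 1148/1280.727 = 0.1036341…
Then the exponent is δ²μ/2 = (μ − 1148)²/(2μ) = 6.877522.
Bound = exp(−6.877522) = 0.00103.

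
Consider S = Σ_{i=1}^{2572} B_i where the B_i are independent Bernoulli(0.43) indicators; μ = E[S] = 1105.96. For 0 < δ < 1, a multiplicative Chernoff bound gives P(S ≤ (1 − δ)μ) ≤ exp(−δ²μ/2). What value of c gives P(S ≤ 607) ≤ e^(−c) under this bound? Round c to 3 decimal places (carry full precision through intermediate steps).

112.554

Write 607 = (1 − δ)μ, so δ = 1 − 607/1105.96 = 0.4511556…
Then the exponent is δ²μ/2 = (μ − 607)²/(2μ) = 112.554288.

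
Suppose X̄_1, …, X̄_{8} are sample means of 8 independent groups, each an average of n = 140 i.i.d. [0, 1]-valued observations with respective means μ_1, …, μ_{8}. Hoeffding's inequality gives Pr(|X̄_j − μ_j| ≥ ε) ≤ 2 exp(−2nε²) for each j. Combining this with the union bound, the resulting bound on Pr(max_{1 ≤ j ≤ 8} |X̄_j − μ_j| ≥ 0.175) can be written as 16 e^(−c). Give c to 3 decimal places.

Union bound over the 8 events: Pr(max_{1 ≤ j ≤ 8} |X̄_j − μ_j| ≥ 0.175) ≤ 8·2·exp(−2nε²) = 16 exp(−2·140·0.175²).
So c = 2·140·0.175² = 8.5750.

8.575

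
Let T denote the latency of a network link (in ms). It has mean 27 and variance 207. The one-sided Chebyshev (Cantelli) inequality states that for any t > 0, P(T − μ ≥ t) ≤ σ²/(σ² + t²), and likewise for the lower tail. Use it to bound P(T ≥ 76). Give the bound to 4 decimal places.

Here σ² = 207 and t = 49, so σ² + t² = 2608.
Cantelli's bound: 207/2608 = 0.0794.

0.0794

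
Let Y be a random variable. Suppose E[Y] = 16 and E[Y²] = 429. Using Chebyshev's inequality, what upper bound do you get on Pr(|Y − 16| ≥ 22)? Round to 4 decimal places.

Var(Y) = E[Y²] − (E[Y])² = 429 − 256 = 173.
Chebyshev's inequality: Pr(|Y − μ| ≥ t) ≤ Var(Y)/t² = 173/484 = 0.3574.

0.3574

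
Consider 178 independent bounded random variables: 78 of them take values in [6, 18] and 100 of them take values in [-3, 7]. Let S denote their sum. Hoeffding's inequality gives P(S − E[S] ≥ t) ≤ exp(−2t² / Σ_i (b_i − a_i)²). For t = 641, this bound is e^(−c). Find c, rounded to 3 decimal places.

38.704

Σ(b_i − a_i)² = 78·12² + 100·10² = 21232.
c = 2t² / 21232 = 2·641² / 21232 = 38.7039.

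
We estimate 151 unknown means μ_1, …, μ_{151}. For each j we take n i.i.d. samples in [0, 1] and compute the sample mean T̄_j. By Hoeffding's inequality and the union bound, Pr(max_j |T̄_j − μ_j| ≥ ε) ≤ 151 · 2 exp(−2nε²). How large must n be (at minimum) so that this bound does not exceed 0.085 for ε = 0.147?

190

Need 2·151·exp(−2nε²) ≤ 0.085, i.e. exp(−2nε²) ≤ 0.085/302.
So 2nε² ≥ ln(302/0.085) = 8.175531.
Hence n ≥ 8.175531/(2·0.147²) = 189.170.
The smallest integer n is 190.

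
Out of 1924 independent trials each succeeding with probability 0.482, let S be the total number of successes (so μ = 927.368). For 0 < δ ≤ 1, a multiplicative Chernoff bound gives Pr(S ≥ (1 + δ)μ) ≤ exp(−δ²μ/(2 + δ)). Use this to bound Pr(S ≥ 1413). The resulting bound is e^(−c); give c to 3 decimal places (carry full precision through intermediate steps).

100.770

Write 1413 = (1 + δ)μ, so δ = 1413/927.368 − 1 = 0.523667…
Then the exponent is δ²μ/(2 + δ) = (1413 − μ)² / (μ·(2 + δ)) = 100.769810.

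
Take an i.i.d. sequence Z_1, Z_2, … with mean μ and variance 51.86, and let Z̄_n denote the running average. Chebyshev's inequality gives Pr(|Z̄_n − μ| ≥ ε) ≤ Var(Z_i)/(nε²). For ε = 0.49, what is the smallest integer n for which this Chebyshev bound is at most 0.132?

1637

Require 51.86/(n·0.49²) ≤ 0.132, i.e. n ≥ 51.86/(0.132·0.49²) = 1636.313.
The smallest integer n is 1637.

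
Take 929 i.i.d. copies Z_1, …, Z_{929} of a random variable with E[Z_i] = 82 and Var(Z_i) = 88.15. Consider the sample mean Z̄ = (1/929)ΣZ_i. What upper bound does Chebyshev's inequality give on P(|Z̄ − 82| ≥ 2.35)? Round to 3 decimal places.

Var(Z̄) = Var(Z_i)/n = 88.15/929 = 0.094887.
Chebyshev: P(|Z̄ − 82| ≥ 2.35) ≤ Var(Z̄)/(2.35)² = 88.15/(929·2.35²) = 0.0172.

0.017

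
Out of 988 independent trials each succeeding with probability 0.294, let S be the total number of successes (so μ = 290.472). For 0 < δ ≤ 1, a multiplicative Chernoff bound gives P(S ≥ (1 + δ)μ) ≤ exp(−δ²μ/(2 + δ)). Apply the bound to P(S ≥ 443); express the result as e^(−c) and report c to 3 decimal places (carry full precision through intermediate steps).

31.719

Write 443 = (1 + δ)μ, so δ = 443/290.472 − 1 = 0.525104…
Then the exponent is δ²μ/(2 + δ) = (443 − μ)² / (μ·(2 + δ)) = 31.718717.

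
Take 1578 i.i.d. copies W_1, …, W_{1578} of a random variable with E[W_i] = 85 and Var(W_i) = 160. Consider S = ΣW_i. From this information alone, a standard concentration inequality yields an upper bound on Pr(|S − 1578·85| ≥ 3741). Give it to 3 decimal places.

0.018

With mean and variance of each term known, Chebyshev's inequality bounds the deviation of the sum (or sample mean).
Var(S) = n·Var(W_i) = 1578·160 = 252480.
Chebyshev: Pr(|S − 1578·85| ≥ 3741) ≤ Var(S)/3741² = 252480/13995081 = 0.0180.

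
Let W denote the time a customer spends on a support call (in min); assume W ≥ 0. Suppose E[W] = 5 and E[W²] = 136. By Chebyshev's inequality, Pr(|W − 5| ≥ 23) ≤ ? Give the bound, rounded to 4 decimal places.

Var(W) = E[W²] − (E[W])² = 136 − 25 = 111.
Chebyshev's inequality: Pr(|W − μ| ≥ t) ≤ Var(W)/t² = 111/529 = 0.2098.

0.2098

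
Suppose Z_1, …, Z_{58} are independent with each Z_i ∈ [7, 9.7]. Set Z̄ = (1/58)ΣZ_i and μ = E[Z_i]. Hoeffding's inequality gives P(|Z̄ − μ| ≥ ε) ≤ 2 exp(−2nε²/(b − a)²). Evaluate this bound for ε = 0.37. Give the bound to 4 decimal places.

Exponent: 2nε²/(b − a)² = 2·58·0.37² / 2.7² = 2.17838.
Bound = 2·exp(−2.17838) = 0.22645.

0.2264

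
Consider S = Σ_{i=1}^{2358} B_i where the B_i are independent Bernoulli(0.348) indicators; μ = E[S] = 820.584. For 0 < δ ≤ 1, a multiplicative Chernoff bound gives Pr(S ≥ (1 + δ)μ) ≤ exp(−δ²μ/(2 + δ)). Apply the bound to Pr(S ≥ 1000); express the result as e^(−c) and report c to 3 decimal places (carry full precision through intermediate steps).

Write 1000 = (1 + δ)μ, so δ = 1000/820.584 − 1 = 0.2186443…
Then the exponent is δ²μ/(2 + δ) = (1000 − μ)² / (μ·(2 + δ)) = 17.681195.

17.681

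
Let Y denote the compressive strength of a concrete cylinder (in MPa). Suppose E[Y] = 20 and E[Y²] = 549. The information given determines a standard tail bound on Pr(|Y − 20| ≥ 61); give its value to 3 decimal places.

The first two moments determine the variance, so Chebyshev's inequality is the sharpest standard bound available.
Var(Y) = E[Y²] − (E[Y])² = 549 − 400 = 149.
Chebyshev's inequality: Pr(|Y − μ| ≥ t) ≤ Var(Y)/t² = 149/3721 = 0.0400.

0.040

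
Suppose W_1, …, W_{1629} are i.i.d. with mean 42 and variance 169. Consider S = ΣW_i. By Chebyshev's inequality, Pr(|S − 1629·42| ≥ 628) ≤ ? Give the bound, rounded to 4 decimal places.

0.6981

Var(S) = n·Var(W_i) = 1629·169 = 275301.
Chebyshev: Pr(|S − 1629·42| ≥ 628) ≤ Var(S)/628² = 275301/394384 = 0.6981.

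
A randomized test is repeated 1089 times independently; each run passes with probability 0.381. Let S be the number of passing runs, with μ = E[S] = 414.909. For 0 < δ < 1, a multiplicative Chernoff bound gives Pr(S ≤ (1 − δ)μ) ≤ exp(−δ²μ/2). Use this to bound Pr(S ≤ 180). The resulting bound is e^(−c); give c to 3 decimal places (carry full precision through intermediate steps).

66.499

Write 180 = (1 − δ)μ, so δ = 1 − 180/414.909 = 0.5661699…
Then the exponent is δ²μ/2 = (μ − 180)²/(2μ) = 66.499206.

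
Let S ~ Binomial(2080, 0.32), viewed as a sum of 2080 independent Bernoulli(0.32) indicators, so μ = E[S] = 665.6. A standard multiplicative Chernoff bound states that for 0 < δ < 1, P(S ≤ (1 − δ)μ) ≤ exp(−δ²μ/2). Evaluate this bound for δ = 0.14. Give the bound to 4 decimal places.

Exponent = δ²μ/2 = 0.14²·665.6/2 = 6.5229.
Bound = exp(−6.5229) = 0.00147.

0.0015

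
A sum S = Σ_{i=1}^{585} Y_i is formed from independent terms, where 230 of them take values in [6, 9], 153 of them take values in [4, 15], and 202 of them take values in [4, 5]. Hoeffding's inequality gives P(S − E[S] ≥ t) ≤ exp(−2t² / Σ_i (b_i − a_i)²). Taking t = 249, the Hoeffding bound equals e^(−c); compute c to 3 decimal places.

Σ(b_i − a_i)² = 230·3² + 153·11² + 202·1² = 20785.
c = 2t² / 20785 = 2·249² / 20785 = 5.9659.

5.966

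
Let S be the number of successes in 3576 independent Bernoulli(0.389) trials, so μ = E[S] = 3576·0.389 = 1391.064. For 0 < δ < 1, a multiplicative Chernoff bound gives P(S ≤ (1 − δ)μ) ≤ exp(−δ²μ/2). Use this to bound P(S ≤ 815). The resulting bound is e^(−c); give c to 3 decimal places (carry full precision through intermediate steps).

Write 815 = (1 − δ)μ, so δ = 1 − 815/1391.064 = 0.4141175…
Then the exponent is δ²μ/2 = (μ − 815)²/(2μ) = 119.279103.

119.279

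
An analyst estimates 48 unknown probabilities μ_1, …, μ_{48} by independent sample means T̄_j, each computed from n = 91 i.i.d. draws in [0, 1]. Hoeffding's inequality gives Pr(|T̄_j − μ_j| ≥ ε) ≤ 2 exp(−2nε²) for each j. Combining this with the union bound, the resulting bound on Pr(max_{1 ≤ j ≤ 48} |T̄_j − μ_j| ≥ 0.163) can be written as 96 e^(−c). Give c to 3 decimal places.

Union bound over the 48 events: Pr(max_{1 ≤ j ≤ 48} |T̄_j − μ_j| ≥ 0.163) ≤ 48·2·exp(−2nε²) = 96 exp(−2·91·0.163²).
So c = 2·91·0.163² = 4.8356.

4.836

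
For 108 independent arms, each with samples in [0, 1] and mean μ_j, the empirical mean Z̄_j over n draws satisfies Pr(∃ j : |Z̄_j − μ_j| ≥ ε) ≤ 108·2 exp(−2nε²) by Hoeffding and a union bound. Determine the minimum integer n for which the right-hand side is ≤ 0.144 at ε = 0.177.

Need 2·108·exp(−2nε²) ≤ 0.144, i.e. exp(−2nε²) ≤ 0.144/216.
So 2nε² ≥ ln(216/0.144) = 7.313220.
Hence n ≥ 7.313220/(2·0.177²) = 116.716.
The smallest integer n is 117.

117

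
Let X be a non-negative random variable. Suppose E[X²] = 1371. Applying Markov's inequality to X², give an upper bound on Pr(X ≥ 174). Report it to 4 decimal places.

Since X ≥ 0, the event {X ≥ 174} is the same as {X² ≥ 30276}.
Markov's inequality applied to X² gives Pr(X² ≥ 30276) ≤ E[X²]/30276 = 1371/30276 = 0.0453.

0.0453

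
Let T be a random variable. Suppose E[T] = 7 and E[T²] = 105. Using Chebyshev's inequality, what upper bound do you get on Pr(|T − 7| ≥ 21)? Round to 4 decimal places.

0.1270

Var(T) = E[T²] − (E[T])² = 105 − 49 = 56.
Chebyshev's inequality: Pr(|T − μ| ≥ t) ≤ Var(T)/t² = 56/441 = 0.1270.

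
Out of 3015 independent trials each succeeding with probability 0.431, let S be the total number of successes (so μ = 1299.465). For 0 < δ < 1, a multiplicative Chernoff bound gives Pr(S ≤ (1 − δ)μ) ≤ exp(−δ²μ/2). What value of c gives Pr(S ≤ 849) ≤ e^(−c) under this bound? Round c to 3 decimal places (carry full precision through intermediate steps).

78.078

Write 849 = (1 − δ)μ, so δ = 1 − 849/1299.465 = 0.3466542…
Then the exponent is δ²μ/2 = (μ − 849)²/(2μ) = 78.077792.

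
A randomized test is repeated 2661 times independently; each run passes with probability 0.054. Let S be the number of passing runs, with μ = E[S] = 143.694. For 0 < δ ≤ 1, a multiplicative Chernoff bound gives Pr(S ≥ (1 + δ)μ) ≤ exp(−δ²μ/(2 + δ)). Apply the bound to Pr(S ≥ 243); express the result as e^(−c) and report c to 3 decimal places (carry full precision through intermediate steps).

25.503

Write 243 = (1 + δ)μ, so δ = 243/143.694 − 1 = 0.6910936…
Then the exponent is δ²μ/(2 + δ) = (243 − μ)² / (μ·(2 + δ)) = 25.502546.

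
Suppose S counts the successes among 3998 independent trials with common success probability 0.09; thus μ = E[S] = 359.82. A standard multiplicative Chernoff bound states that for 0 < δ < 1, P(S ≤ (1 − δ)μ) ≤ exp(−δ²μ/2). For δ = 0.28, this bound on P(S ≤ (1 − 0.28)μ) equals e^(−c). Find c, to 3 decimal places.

14.105

c = δ²μ/2 = 0.28²·359.82/2 = 14.1049.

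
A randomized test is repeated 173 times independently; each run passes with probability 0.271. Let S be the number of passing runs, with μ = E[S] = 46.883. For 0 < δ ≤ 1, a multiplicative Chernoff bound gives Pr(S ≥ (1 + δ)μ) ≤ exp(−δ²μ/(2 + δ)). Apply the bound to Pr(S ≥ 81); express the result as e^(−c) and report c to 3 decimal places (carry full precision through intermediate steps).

9.102

Write 81 = (1 + δ)μ, so δ = 81/46.883 − 1 = 0.7277051…
Then the exponent is δ²μ/(2 + δ) = (81 − μ)² / (μ·(2 + δ)) = 9.101833.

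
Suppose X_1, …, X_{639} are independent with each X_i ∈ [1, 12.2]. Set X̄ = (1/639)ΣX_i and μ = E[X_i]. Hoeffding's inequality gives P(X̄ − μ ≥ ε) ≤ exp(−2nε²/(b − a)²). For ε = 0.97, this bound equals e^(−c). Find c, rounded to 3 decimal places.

c = 2nε²/(b − a)² = 2·639·0.97² / 11.2² = 9.5860.

9.586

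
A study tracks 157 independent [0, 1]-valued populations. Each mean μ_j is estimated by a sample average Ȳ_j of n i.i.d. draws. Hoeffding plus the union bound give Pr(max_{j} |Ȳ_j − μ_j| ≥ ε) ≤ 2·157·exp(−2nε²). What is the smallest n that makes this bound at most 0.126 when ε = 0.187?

Need 2·157·exp(−2nε²) ≤ 0.126, i.e. exp(−2nε²) ≤ 0.126/314.
So 2nε² ≥ ln(314/0.126) = 7.820866.
Hence n ≥ 7.820866/(2·0.187²) = 111.826.
The smallest integer n is 112.

112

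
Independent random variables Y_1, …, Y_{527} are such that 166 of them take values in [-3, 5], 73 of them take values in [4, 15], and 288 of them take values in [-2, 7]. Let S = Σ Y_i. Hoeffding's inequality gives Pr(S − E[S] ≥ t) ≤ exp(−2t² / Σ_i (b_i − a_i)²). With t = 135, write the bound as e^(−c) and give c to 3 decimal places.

0.852

Σ(b_i − a_i)² = 166·8² + 73·11² + 288·9² = 42785.
c = 2t² / 42785 = 2·135² / 42785 = 0.8519.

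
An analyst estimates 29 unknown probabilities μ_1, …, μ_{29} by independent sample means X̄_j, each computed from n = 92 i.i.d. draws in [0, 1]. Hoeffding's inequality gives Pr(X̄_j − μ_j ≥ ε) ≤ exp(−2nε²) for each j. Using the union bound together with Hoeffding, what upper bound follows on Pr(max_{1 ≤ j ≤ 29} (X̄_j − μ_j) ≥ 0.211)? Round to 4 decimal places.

0.0080

Per-experiment Hoeffding bound: exp(−2·92·0.211²) = exp(−8.19186) = 0.0002769.
Union bound over 29 events: 29·0.0002769 = 0.00803.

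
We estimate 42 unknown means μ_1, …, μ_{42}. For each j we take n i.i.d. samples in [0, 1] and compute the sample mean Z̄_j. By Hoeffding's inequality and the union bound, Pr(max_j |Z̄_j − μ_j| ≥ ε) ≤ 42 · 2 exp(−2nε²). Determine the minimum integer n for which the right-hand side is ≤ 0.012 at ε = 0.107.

387

Need 2·42·exp(−2nε²) ≤ 0.012, i.e. exp(−2nε²) ≤ 0.012/84.
So 2nε² ≥ ln(84/0.012) = 8.853665.
Hence n ≥ 8.853665/(2·0.107²) = 386.657.
The smallest integer n is 387.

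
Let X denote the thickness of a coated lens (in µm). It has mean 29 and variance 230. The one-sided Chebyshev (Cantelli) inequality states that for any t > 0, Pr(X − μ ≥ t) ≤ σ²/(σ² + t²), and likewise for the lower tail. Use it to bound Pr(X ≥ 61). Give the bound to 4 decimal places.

Here σ² = 230 and t = 32, so σ² + t² = 1254.
Cantelli's bound: 230/1254 = 0.1834.

0.1834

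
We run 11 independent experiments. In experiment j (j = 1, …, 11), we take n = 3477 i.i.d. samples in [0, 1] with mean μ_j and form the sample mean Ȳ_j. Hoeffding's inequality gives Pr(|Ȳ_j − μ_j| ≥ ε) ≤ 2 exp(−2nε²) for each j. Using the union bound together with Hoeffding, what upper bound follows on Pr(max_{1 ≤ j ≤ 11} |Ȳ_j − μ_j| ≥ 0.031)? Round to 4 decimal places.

0.0276

Per-experiment Hoeffding bound: 2·exp(−2·3477·0.031²) = 2·exp(−6.68279) = 0.0025045.
Union bound over 11 events: 11·0.0025045 = 0.02755.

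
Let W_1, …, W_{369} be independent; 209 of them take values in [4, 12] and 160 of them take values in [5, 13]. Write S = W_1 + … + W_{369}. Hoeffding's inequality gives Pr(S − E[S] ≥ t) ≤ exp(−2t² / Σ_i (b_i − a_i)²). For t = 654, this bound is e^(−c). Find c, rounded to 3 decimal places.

36.223

Σ(b_i − a_i)² = 209·8² + 160·8² = 23616.
c = 2t² / 23616 = 2·654² / 23616 = 36.2226.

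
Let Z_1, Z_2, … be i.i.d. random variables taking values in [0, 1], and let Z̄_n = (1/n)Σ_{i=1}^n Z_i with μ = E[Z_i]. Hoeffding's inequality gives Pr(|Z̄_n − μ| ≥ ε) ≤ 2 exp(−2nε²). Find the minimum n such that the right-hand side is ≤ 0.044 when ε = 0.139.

Require 2·exp(−2nε²) ≤ 0.044, i.e. 2nε² ≥ ln(2/0.044) = 3.816713.
So n ≥ 3.816713 / (2·0.139²) = 98.771.
The smallest integer n is 99.

99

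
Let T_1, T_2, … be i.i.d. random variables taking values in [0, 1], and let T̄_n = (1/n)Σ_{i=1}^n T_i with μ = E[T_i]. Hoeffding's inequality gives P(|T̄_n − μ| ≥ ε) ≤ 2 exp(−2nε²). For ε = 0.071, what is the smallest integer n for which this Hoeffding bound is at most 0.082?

317

Require 2·exp(−2nε²) ≤ 0.082, i.e. 2nε² ≥ ln(2/0.082) = 3.194183.
So n ≥ 3.194183 / (2·0.071²) = 316.820.
The smallest integer n is 317.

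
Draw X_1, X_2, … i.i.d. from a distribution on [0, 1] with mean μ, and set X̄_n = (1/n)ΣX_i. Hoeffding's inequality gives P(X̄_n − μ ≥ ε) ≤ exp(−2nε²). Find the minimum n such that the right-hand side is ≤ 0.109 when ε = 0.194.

Require exp(−2nε²) ≤ 0.109, i.e. 2nε² ≥ ln(1/0.109) = 2.216407.
So n ≥ 2.216407 / (2·0.194²) = 29.445.
The smallest integer n is 30.

30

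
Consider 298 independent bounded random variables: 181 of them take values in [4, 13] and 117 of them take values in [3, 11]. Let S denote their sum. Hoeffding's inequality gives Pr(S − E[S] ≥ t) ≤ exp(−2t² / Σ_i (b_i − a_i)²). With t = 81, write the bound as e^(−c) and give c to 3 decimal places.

Σ(b_i − a_i)² = 181·9² + 117·8² = 22149.
c = 2t² / 22149 = 2·81² / 22149 = 0.5924.

0.592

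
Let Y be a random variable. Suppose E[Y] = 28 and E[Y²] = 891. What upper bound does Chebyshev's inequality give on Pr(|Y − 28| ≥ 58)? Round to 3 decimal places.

Var(Y) = E[Y²] − (E[Y])² = 891 − 784 = 107.
Chebyshev's inequality: Pr(|Y − μ| ≥ t) ≤ Var(Y)/t² = 107/3364 = 0.0318.

0.032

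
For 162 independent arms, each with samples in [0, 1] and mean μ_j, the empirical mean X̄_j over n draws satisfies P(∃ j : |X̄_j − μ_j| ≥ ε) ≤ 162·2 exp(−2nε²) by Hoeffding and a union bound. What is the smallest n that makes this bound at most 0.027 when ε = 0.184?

139

Need 2·162·exp(−2nε²) ≤ 0.027, i.e. exp(−2nε²) ≤ 0.027/324.
So 2nε² ≥ ln(324/0.027) = 9.392662.
Hence n ≥ 9.392662/(2·0.184²) = 138.715.
The smallest integer n is 139.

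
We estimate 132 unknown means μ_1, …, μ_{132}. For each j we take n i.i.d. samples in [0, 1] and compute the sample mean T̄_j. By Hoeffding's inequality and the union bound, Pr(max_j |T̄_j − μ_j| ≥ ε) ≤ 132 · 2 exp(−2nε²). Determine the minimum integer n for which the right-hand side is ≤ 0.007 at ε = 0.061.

1416

Need 2·132·exp(−2nε²) ≤ 0.007, i.e. exp(−2nε²) ≤ 0.007/264.
So 2nε² ≥ ln(264/0.007) = 10.537794.
Hence n ≥ 10.537794/(2·0.061²) = 1415.990.
The smallest integer n is 1416.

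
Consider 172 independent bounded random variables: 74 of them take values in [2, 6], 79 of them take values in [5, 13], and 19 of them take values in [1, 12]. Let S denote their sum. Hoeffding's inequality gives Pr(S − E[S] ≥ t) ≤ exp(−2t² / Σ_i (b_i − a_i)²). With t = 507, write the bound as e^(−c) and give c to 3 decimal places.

Σ(b_i − a_i)² = 74·4² + 79·8² + 19·11² = 8539.
c = 2t² / 8539 = 2·507² / 8539 = 60.2059.

60.206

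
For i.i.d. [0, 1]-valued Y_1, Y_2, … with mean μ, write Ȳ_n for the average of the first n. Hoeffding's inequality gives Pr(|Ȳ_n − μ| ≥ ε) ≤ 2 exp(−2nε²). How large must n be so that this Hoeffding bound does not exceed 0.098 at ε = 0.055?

Require 2·exp(−2nε²) ≤ 0.098, i.e. 2nε² ≥ ln(2/0.098) = 3.015935.
So n ≥ 3.015935 / (2·0.055²) = 498.502.
The smallest integer n is 499.

499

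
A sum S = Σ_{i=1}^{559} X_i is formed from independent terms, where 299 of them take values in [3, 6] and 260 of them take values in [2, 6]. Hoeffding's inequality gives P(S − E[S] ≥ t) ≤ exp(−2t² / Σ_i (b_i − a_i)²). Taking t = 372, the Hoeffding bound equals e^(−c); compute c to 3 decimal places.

Σ(b_i − a_i)² = 299·3² + 260·4² = 6851.
c = 2t² / 6851 = 2·372² / 6851 = 40.3982.

40.398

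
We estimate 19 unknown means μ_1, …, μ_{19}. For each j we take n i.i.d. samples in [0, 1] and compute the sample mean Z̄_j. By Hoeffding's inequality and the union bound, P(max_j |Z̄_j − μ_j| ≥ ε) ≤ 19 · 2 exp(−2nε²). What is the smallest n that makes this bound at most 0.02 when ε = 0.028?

Need 2·19·exp(−2nε²) ≤ 0.02, i.e. exp(−2nε²) ≤ 0.02/38.
So 2nε² ≥ ln(38/0.02) = 7.549609.
Hence n ≥ 7.549609/(2·0.028²) = 4814.802.
The smallest integer n is 4815.

4815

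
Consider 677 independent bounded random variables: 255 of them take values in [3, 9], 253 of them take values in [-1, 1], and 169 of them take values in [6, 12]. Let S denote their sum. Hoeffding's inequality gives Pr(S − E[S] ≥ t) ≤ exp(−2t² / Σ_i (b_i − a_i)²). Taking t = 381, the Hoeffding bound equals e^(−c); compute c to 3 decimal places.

Σ(b_i − a_i)² = 255·6² + 253·2² + 169·6² = 16276.
c = 2t² / 16276 = 2·381² / 16276 = 17.8374.

17.837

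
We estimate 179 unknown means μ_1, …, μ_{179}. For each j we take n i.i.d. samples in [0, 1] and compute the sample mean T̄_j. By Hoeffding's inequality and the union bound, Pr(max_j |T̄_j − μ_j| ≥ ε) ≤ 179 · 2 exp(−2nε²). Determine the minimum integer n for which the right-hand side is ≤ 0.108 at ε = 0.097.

Need 2·179·exp(−2nε²) ≤ 0.108, i.e. exp(−2nε²) ≤ 0.108/358.
So 2nε² ≥ ln(358/0.108) = 8.106157.
Hence n ≥ 8.106157/(2·0.097²) = 430.766.
The smallest integer n is 431.

431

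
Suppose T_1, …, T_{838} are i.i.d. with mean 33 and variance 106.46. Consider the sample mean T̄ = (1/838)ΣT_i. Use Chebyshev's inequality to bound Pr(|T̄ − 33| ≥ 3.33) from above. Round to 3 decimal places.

0.011

Var(T̄) = Var(T_i)/n = 106.46/838 = 0.12704.
Chebyshev: Pr(|T̄ − 33| ≥ 3.33) ≤ Var(T̄)/(3.33)² = 106.46/(838·3.33²) = 0.0115.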